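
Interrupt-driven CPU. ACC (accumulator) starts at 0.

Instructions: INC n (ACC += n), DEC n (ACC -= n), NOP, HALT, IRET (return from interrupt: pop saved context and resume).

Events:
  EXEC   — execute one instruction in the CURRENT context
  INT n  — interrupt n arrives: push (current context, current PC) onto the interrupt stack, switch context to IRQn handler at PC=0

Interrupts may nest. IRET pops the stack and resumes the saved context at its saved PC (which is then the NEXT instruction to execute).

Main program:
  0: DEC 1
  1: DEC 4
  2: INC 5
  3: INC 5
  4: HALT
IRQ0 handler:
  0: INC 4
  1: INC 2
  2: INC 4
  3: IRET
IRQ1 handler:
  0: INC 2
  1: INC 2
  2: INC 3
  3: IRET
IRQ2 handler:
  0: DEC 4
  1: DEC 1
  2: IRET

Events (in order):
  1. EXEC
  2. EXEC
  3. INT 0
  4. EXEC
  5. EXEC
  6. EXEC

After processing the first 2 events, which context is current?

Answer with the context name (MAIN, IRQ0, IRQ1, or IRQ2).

Answer: MAIN

Derivation:
Event 1 (EXEC): [MAIN] PC=0: DEC 1 -> ACC=-1
Event 2 (EXEC): [MAIN] PC=1: DEC 4 -> ACC=-5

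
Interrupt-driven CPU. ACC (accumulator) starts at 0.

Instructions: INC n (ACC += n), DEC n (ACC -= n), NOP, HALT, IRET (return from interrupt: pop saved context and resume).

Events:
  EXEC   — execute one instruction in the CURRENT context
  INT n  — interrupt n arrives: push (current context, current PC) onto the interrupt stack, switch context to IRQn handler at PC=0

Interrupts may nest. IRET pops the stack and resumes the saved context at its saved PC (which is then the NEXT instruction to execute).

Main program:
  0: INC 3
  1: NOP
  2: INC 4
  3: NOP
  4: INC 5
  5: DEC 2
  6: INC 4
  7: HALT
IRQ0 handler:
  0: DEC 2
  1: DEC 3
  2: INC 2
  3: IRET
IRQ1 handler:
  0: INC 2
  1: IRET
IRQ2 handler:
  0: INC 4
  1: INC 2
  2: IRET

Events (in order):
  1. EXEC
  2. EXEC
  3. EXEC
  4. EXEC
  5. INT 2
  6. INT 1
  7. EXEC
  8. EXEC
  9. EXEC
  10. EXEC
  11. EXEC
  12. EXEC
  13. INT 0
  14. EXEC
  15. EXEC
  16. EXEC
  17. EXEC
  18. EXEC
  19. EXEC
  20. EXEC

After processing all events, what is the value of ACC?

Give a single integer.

Event 1 (EXEC): [MAIN] PC=0: INC 3 -> ACC=3
Event 2 (EXEC): [MAIN] PC=1: NOP
Event 3 (EXEC): [MAIN] PC=2: INC 4 -> ACC=7
Event 4 (EXEC): [MAIN] PC=3: NOP
Event 5 (INT 2): INT 2 arrives: push (MAIN, PC=4), enter IRQ2 at PC=0 (depth now 1)
Event 6 (INT 1): INT 1 arrives: push (IRQ2, PC=0), enter IRQ1 at PC=0 (depth now 2)
Event 7 (EXEC): [IRQ1] PC=0: INC 2 -> ACC=9
Event 8 (EXEC): [IRQ1] PC=1: IRET -> resume IRQ2 at PC=0 (depth now 1)
Event 9 (EXEC): [IRQ2] PC=0: INC 4 -> ACC=13
Event 10 (EXEC): [IRQ2] PC=1: INC 2 -> ACC=15
Event 11 (EXEC): [IRQ2] PC=2: IRET -> resume MAIN at PC=4 (depth now 0)
Event 12 (EXEC): [MAIN] PC=4: INC 5 -> ACC=20
Event 13 (INT 0): INT 0 arrives: push (MAIN, PC=5), enter IRQ0 at PC=0 (depth now 1)
Event 14 (EXEC): [IRQ0] PC=0: DEC 2 -> ACC=18
Event 15 (EXEC): [IRQ0] PC=1: DEC 3 -> ACC=15
Event 16 (EXEC): [IRQ0] PC=2: INC 2 -> ACC=17
Event 17 (EXEC): [IRQ0] PC=3: IRET -> resume MAIN at PC=5 (depth now 0)
Event 18 (EXEC): [MAIN] PC=5: DEC 2 -> ACC=15
Event 19 (EXEC): [MAIN] PC=6: INC 4 -> ACC=19
Event 20 (EXEC): [MAIN] PC=7: HALT

Answer: 19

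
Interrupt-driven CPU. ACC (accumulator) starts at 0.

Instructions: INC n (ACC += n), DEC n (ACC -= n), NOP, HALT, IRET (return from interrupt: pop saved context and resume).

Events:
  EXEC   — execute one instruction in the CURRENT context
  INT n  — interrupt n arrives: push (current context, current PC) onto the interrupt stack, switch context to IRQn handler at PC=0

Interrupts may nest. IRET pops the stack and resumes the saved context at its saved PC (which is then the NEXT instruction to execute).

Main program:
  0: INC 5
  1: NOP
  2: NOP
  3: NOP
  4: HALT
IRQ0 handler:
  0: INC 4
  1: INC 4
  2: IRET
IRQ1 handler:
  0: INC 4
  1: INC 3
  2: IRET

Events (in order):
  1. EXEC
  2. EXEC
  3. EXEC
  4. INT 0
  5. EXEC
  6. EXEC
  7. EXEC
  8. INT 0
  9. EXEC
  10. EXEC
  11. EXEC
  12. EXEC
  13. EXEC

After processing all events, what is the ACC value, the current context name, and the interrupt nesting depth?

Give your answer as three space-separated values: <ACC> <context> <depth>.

Answer: 21 MAIN 0

Derivation:
Event 1 (EXEC): [MAIN] PC=0: INC 5 -> ACC=5
Event 2 (EXEC): [MAIN] PC=1: NOP
Event 3 (EXEC): [MAIN] PC=2: NOP
Event 4 (INT 0): INT 0 arrives: push (MAIN, PC=3), enter IRQ0 at PC=0 (depth now 1)
Event 5 (EXEC): [IRQ0] PC=0: INC 4 -> ACC=9
Event 6 (EXEC): [IRQ0] PC=1: INC 4 -> ACC=13
Event 7 (EXEC): [IRQ0] PC=2: IRET -> resume MAIN at PC=3 (depth now 0)
Event 8 (INT 0): INT 0 arrives: push (MAIN, PC=3), enter IRQ0 at PC=0 (depth now 1)
Event 9 (EXEC): [IRQ0] PC=0: INC 4 -> ACC=17
Event 10 (EXEC): [IRQ0] PC=1: INC 4 -> ACC=21
Event 11 (EXEC): [IRQ0] PC=2: IRET -> resume MAIN at PC=3 (depth now 0)
Event 12 (EXEC): [MAIN] PC=3: NOP
Event 13 (EXEC): [MAIN] PC=4: HALT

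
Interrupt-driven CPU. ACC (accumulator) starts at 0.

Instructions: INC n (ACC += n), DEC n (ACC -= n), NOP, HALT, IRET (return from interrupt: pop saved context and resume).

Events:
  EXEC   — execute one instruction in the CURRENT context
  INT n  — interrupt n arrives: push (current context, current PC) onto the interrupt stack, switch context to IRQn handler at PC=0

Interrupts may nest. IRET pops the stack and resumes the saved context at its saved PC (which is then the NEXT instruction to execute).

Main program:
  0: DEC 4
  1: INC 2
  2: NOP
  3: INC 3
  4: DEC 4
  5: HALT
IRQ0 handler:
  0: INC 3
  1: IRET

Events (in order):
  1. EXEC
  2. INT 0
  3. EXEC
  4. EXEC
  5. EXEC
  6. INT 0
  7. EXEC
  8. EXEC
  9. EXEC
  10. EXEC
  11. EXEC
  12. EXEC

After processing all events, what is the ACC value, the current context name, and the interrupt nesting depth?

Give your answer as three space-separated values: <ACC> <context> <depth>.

Answer: 3 MAIN 0

Derivation:
Event 1 (EXEC): [MAIN] PC=0: DEC 4 -> ACC=-4
Event 2 (INT 0): INT 0 arrives: push (MAIN, PC=1), enter IRQ0 at PC=0 (depth now 1)
Event 3 (EXEC): [IRQ0] PC=0: INC 3 -> ACC=-1
Event 4 (EXEC): [IRQ0] PC=1: IRET -> resume MAIN at PC=1 (depth now 0)
Event 5 (EXEC): [MAIN] PC=1: INC 2 -> ACC=1
Event 6 (INT 0): INT 0 arrives: push (MAIN, PC=2), enter IRQ0 at PC=0 (depth now 1)
Event 7 (EXEC): [IRQ0] PC=0: INC 3 -> ACC=4
Event 8 (EXEC): [IRQ0] PC=1: IRET -> resume MAIN at PC=2 (depth now 0)
Event 9 (EXEC): [MAIN] PC=2: NOP
Event 10 (EXEC): [MAIN] PC=3: INC 3 -> ACC=7
Event 11 (EXEC): [MAIN] PC=4: DEC 4 -> ACC=3
Event 12 (EXEC): [MAIN] PC=5: HALT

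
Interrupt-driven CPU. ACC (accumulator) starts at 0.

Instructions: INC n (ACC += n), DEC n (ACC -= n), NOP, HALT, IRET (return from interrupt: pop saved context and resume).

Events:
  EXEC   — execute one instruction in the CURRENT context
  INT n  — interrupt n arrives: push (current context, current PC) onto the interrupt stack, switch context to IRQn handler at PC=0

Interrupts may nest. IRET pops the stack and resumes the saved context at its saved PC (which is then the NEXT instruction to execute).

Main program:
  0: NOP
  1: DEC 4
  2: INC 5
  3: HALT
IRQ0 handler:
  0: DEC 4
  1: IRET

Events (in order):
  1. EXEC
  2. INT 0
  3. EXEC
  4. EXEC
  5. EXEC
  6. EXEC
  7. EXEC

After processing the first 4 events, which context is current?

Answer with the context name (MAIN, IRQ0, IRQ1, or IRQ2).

Event 1 (EXEC): [MAIN] PC=0: NOP
Event 2 (INT 0): INT 0 arrives: push (MAIN, PC=1), enter IRQ0 at PC=0 (depth now 1)
Event 3 (EXEC): [IRQ0] PC=0: DEC 4 -> ACC=-4
Event 4 (EXEC): [IRQ0] PC=1: IRET -> resume MAIN at PC=1 (depth now 0)

Answer: MAIN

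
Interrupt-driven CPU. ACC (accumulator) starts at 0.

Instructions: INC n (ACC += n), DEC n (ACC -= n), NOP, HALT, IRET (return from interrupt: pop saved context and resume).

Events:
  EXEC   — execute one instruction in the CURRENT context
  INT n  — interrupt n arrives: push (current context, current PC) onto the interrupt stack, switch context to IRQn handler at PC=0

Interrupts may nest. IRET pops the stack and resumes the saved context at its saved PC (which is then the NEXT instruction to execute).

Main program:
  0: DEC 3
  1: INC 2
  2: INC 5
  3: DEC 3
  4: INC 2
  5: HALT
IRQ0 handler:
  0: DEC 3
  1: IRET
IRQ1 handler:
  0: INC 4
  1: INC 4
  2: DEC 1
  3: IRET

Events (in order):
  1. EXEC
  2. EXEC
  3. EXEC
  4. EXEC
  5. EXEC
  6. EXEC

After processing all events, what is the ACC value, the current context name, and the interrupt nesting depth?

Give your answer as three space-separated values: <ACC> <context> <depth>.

Answer: 3 MAIN 0

Derivation:
Event 1 (EXEC): [MAIN] PC=0: DEC 3 -> ACC=-3
Event 2 (EXEC): [MAIN] PC=1: INC 2 -> ACC=-1
Event 3 (EXEC): [MAIN] PC=2: INC 5 -> ACC=4
Event 4 (EXEC): [MAIN] PC=3: DEC 3 -> ACC=1
Event 5 (EXEC): [MAIN] PC=4: INC 2 -> ACC=3
Event 6 (EXEC): [MAIN] PC=5: HALT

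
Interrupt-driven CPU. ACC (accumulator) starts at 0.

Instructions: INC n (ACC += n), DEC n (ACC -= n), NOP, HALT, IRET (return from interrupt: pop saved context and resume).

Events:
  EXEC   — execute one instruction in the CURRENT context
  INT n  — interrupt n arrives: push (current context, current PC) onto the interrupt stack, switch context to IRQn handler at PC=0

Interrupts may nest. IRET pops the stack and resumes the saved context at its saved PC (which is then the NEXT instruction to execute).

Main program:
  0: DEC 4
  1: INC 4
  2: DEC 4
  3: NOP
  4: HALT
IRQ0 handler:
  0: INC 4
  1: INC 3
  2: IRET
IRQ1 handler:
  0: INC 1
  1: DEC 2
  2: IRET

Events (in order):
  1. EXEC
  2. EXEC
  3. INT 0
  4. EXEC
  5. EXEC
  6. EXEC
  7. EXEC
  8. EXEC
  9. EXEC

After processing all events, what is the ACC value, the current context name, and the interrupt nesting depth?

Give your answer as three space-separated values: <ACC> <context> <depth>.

Event 1 (EXEC): [MAIN] PC=0: DEC 4 -> ACC=-4
Event 2 (EXEC): [MAIN] PC=1: INC 4 -> ACC=0
Event 3 (INT 0): INT 0 arrives: push (MAIN, PC=2), enter IRQ0 at PC=0 (depth now 1)
Event 4 (EXEC): [IRQ0] PC=0: INC 4 -> ACC=4
Event 5 (EXEC): [IRQ0] PC=1: INC 3 -> ACC=7
Event 6 (EXEC): [IRQ0] PC=2: IRET -> resume MAIN at PC=2 (depth now 0)
Event 7 (EXEC): [MAIN] PC=2: DEC 4 -> ACC=3
Event 8 (EXEC): [MAIN] PC=3: NOP
Event 9 (EXEC): [MAIN] PC=4: HALT

Answer: 3 MAIN 0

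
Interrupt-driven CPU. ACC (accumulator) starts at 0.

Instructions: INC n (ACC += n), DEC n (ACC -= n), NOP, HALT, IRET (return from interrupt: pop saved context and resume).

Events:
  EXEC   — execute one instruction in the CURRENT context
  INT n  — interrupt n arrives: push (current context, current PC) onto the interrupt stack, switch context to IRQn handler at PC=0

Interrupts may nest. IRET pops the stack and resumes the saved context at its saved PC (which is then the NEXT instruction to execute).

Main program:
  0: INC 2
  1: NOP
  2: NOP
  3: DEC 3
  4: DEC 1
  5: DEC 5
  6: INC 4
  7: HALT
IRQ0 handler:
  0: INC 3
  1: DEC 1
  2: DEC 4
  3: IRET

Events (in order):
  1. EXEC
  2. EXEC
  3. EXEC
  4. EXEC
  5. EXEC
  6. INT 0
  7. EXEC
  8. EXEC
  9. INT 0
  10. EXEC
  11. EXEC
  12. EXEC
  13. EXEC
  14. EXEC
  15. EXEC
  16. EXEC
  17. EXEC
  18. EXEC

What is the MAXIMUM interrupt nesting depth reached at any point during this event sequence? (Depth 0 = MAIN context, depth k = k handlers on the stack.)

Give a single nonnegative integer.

Answer: 2

Derivation:
Event 1 (EXEC): [MAIN] PC=0: INC 2 -> ACC=2 [depth=0]
Event 2 (EXEC): [MAIN] PC=1: NOP [depth=0]
Event 3 (EXEC): [MAIN] PC=2: NOP [depth=0]
Event 4 (EXEC): [MAIN] PC=3: DEC 3 -> ACC=-1 [depth=0]
Event 5 (EXEC): [MAIN] PC=4: DEC 1 -> ACC=-2 [depth=0]
Event 6 (INT 0): INT 0 arrives: push (MAIN, PC=5), enter IRQ0 at PC=0 (depth now 1) [depth=1]
Event 7 (EXEC): [IRQ0] PC=0: INC 3 -> ACC=1 [depth=1]
Event 8 (EXEC): [IRQ0] PC=1: DEC 1 -> ACC=0 [depth=1]
Event 9 (INT 0): INT 0 arrives: push (IRQ0, PC=2), enter IRQ0 at PC=0 (depth now 2) [depth=2]
Event 10 (EXEC): [IRQ0] PC=0: INC 3 -> ACC=3 [depth=2]
Event 11 (EXEC): [IRQ0] PC=1: DEC 1 -> ACC=2 [depth=2]
Event 12 (EXEC): [IRQ0] PC=2: DEC 4 -> ACC=-2 [depth=2]
Event 13 (EXEC): [IRQ0] PC=3: IRET -> resume IRQ0 at PC=2 (depth now 1) [depth=1]
Event 14 (EXEC): [IRQ0] PC=2: DEC 4 -> ACC=-6 [depth=1]
Event 15 (EXEC): [IRQ0] PC=3: IRET -> resume MAIN at PC=5 (depth now 0) [depth=0]
Event 16 (EXEC): [MAIN] PC=5: DEC 5 -> ACC=-11 [depth=0]
Event 17 (EXEC): [MAIN] PC=6: INC 4 -> ACC=-7 [depth=0]
Event 18 (EXEC): [MAIN] PC=7: HALT [depth=0]
Max depth observed: 2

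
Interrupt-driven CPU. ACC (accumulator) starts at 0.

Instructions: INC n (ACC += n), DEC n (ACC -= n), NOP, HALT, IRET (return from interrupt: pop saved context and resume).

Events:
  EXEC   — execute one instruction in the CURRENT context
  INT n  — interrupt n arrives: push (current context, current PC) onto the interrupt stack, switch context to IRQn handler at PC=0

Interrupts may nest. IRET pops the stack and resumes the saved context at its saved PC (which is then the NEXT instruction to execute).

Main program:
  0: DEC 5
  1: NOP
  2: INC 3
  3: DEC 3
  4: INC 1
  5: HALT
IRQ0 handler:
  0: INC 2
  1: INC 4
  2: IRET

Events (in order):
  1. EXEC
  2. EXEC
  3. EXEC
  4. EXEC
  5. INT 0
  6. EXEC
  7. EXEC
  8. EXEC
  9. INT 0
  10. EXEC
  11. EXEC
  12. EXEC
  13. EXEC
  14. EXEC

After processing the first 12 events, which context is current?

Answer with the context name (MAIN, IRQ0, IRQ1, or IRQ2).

Event 1 (EXEC): [MAIN] PC=0: DEC 5 -> ACC=-5
Event 2 (EXEC): [MAIN] PC=1: NOP
Event 3 (EXEC): [MAIN] PC=2: INC 3 -> ACC=-2
Event 4 (EXEC): [MAIN] PC=3: DEC 3 -> ACC=-5
Event 5 (INT 0): INT 0 arrives: push (MAIN, PC=4), enter IRQ0 at PC=0 (depth now 1)
Event 6 (EXEC): [IRQ0] PC=0: INC 2 -> ACC=-3
Event 7 (EXEC): [IRQ0] PC=1: INC 4 -> ACC=1
Event 8 (EXEC): [IRQ0] PC=2: IRET -> resume MAIN at PC=4 (depth now 0)
Event 9 (INT 0): INT 0 arrives: push (MAIN, PC=4), enter IRQ0 at PC=0 (depth now 1)
Event 10 (EXEC): [IRQ0] PC=0: INC 2 -> ACC=3
Event 11 (EXEC): [IRQ0] PC=1: INC 4 -> ACC=7
Event 12 (EXEC): [IRQ0] PC=2: IRET -> resume MAIN at PC=4 (depth now 0)

Answer: MAIN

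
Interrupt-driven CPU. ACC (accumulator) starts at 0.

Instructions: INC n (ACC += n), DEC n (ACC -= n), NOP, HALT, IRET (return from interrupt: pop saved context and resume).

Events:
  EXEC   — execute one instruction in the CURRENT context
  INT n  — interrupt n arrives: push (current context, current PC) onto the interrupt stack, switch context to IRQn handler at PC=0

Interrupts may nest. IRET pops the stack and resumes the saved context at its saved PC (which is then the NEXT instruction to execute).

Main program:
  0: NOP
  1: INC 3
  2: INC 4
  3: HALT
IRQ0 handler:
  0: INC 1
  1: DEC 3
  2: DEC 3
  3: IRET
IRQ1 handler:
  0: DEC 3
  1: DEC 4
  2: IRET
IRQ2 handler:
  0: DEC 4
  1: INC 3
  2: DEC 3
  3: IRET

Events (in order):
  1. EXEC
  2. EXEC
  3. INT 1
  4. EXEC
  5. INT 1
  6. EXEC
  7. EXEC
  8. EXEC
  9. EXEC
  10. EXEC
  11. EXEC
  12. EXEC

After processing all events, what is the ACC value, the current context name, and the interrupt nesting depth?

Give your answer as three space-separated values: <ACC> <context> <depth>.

Event 1 (EXEC): [MAIN] PC=0: NOP
Event 2 (EXEC): [MAIN] PC=1: INC 3 -> ACC=3
Event 3 (INT 1): INT 1 arrives: push (MAIN, PC=2), enter IRQ1 at PC=0 (depth now 1)
Event 4 (EXEC): [IRQ1] PC=0: DEC 3 -> ACC=0
Event 5 (INT 1): INT 1 arrives: push (IRQ1, PC=1), enter IRQ1 at PC=0 (depth now 2)
Event 6 (EXEC): [IRQ1] PC=0: DEC 3 -> ACC=-3
Event 7 (EXEC): [IRQ1] PC=1: DEC 4 -> ACC=-7
Event 8 (EXEC): [IRQ1] PC=2: IRET -> resume IRQ1 at PC=1 (depth now 1)
Event 9 (EXEC): [IRQ1] PC=1: DEC 4 -> ACC=-11
Event 10 (EXEC): [IRQ1] PC=2: IRET -> resume MAIN at PC=2 (depth now 0)
Event 11 (EXEC): [MAIN] PC=2: INC 4 -> ACC=-7
Event 12 (EXEC): [MAIN] PC=3: HALT

Answer: -7 MAIN 0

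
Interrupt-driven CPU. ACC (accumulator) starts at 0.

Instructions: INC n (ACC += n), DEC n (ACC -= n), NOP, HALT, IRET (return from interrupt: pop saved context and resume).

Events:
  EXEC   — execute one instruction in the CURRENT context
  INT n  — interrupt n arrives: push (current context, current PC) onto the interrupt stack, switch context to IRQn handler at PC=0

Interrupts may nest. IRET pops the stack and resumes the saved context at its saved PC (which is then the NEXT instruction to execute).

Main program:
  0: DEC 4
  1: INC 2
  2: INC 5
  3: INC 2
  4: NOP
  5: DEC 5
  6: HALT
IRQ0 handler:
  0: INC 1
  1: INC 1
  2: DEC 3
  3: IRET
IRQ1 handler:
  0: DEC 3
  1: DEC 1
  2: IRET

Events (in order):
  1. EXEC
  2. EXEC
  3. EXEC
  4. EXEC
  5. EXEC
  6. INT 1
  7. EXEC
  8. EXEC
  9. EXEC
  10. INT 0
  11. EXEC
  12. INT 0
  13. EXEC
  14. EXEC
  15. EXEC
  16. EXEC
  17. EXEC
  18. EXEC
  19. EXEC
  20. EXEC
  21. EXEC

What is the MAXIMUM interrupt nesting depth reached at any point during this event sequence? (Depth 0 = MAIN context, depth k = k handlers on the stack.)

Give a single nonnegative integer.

Event 1 (EXEC): [MAIN] PC=0: DEC 4 -> ACC=-4 [depth=0]
Event 2 (EXEC): [MAIN] PC=1: INC 2 -> ACC=-2 [depth=0]
Event 3 (EXEC): [MAIN] PC=2: INC 5 -> ACC=3 [depth=0]
Event 4 (EXEC): [MAIN] PC=3: INC 2 -> ACC=5 [depth=0]
Event 5 (EXEC): [MAIN] PC=4: NOP [depth=0]
Event 6 (INT 1): INT 1 arrives: push (MAIN, PC=5), enter IRQ1 at PC=0 (depth now 1) [depth=1]
Event 7 (EXEC): [IRQ1] PC=0: DEC 3 -> ACC=2 [depth=1]
Event 8 (EXEC): [IRQ1] PC=1: DEC 1 -> ACC=1 [depth=1]
Event 9 (EXEC): [IRQ1] PC=2: IRET -> resume MAIN at PC=5 (depth now 0) [depth=0]
Event 10 (INT 0): INT 0 arrives: push (MAIN, PC=5), enter IRQ0 at PC=0 (depth now 1) [depth=1]
Event 11 (EXEC): [IRQ0] PC=0: INC 1 -> ACC=2 [depth=1]
Event 12 (INT 0): INT 0 arrives: push (IRQ0, PC=1), enter IRQ0 at PC=0 (depth now 2) [depth=2]
Event 13 (EXEC): [IRQ0] PC=0: INC 1 -> ACC=3 [depth=2]
Event 14 (EXEC): [IRQ0] PC=1: INC 1 -> ACC=4 [depth=2]
Event 15 (EXEC): [IRQ0] PC=2: DEC 3 -> ACC=1 [depth=2]
Event 16 (EXEC): [IRQ0] PC=3: IRET -> resume IRQ0 at PC=1 (depth now 1) [depth=1]
Event 17 (EXEC): [IRQ0] PC=1: INC 1 -> ACC=2 [depth=1]
Event 18 (EXEC): [IRQ0] PC=2: DEC 3 -> ACC=-1 [depth=1]
Event 19 (EXEC): [IRQ0] PC=3: IRET -> resume MAIN at PC=5 (depth now 0) [depth=0]
Event 20 (EXEC): [MAIN] PC=5: DEC 5 -> ACC=-6 [depth=0]
Event 21 (EXEC): [MAIN] PC=6: HALT [depth=0]
Max depth observed: 2

Answer: 2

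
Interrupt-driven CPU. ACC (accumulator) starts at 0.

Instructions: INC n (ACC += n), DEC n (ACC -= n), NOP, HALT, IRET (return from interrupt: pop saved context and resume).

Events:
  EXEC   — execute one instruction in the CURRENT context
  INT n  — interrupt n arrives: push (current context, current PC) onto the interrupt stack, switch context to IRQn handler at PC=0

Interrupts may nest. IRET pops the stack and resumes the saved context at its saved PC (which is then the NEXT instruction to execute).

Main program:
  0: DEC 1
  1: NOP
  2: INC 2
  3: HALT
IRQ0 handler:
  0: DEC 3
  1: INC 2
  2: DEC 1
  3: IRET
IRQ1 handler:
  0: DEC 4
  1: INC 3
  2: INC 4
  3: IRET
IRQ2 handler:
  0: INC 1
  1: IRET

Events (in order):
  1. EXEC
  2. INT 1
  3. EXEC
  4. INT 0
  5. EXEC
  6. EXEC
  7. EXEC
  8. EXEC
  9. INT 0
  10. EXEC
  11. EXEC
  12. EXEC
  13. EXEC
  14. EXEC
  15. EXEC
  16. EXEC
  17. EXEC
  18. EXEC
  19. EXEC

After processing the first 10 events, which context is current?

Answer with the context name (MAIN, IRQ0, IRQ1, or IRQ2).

Event 1 (EXEC): [MAIN] PC=0: DEC 1 -> ACC=-1
Event 2 (INT 1): INT 1 arrives: push (MAIN, PC=1), enter IRQ1 at PC=0 (depth now 1)
Event 3 (EXEC): [IRQ1] PC=0: DEC 4 -> ACC=-5
Event 4 (INT 0): INT 0 arrives: push (IRQ1, PC=1), enter IRQ0 at PC=0 (depth now 2)
Event 5 (EXEC): [IRQ0] PC=0: DEC 3 -> ACC=-8
Event 6 (EXEC): [IRQ0] PC=1: INC 2 -> ACC=-6
Event 7 (EXEC): [IRQ0] PC=2: DEC 1 -> ACC=-7
Event 8 (EXEC): [IRQ0] PC=3: IRET -> resume IRQ1 at PC=1 (depth now 1)
Event 9 (INT 0): INT 0 arrives: push (IRQ1, PC=1), enter IRQ0 at PC=0 (depth now 2)
Event 10 (EXEC): [IRQ0] PC=0: DEC 3 -> ACC=-10

Answer: IRQ0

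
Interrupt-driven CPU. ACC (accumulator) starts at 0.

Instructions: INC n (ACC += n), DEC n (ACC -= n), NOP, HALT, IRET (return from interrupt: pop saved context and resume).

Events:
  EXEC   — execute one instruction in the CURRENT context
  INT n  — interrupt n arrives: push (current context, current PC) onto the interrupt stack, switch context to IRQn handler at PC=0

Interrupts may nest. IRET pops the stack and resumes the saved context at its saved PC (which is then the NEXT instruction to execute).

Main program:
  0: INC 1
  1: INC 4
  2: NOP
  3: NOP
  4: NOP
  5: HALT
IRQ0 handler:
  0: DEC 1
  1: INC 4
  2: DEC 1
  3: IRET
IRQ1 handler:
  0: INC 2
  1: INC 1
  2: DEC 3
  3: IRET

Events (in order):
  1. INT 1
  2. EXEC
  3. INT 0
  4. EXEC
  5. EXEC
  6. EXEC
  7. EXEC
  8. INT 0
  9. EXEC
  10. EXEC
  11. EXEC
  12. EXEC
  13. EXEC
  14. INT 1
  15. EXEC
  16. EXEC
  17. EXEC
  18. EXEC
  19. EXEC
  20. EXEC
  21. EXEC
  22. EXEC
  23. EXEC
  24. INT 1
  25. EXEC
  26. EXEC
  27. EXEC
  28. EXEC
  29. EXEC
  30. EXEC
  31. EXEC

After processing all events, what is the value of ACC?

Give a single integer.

Event 1 (INT 1): INT 1 arrives: push (MAIN, PC=0), enter IRQ1 at PC=0 (depth now 1)
Event 2 (EXEC): [IRQ1] PC=0: INC 2 -> ACC=2
Event 3 (INT 0): INT 0 arrives: push (IRQ1, PC=1), enter IRQ0 at PC=0 (depth now 2)
Event 4 (EXEC): [IRQ0] PC=0: DEC 1 -> ACC=1
Event 5 (EXEC): [IRQ0] PC=1: INC 4 -> ACC=5
Event 6 (EXEC): [IRQ0] PC=2: DEC 1 -> ACC=4
Event 7 (EXEC): [IRQ0] PC=3: IRET -> resume IRQ1 at PC=1 (depth now 1)
Event 8 (INT 0): INT 0 arrives: push (IRQ1, PC=1), enter IRQ0 at PC=0 (depth now 2)
Event 9 (EXEC): [IRQ0] PC=0: DEC 1 -> ACC=3
Event 10 (EXEC): [IRQ0] PC=1: INC 4 -> ACC=7
Event 11 (EXEC): [IRQ0] PC=2: DEC 1 -> ACC=6
Event 12 (EXEC): [IRQ0] PC=3: IRET -> resume IRQ1 at PC=1 (depth now 1)
Event 13 (EXEC): [IRQ1] PC=1: INC 1 -> ACC=7
Event 14 (INT 1): INT 1 arrives: push (IRQ1, PC=2), enter IRQ1 at PC=0 (depth now 2)
Event 15 (EXEC): [IRQ1] PC=0: INC 2 -> ACC=9
Event 16 (EXEC): [IRQ1] PC=1: INC 1 -> ACC=10
Event 17 (EXEC): [IRQ1] PC=2: DEC 3 -> ACC=7
Event 18 (EXEC): [IRQ1] PC=3: IRET -> resume IRQ1 at PC=2 (depth now 1)
Event 19 (EXEC): [IRQ1] PC=2: DEC 3 -> ACC=4
Event 20 (EXEC): [IRQ1] PC=3: IRET -> resume MAIN at PC=0 (depth now 0)
Event 21 (EXEC): [MAIN] PC=0: INC 1 -> ACC=5
Event 22 (EXEC): [MAIN] PC=1: INC 4 -> ACC=9
Event 23 (EXEC): [MAIN] PC=2: NOP
Event 24 (INT 1): INT 1 arrives: push (MAIN, PC=3), enter IRQ1 at PC=0 (depth now 1)
Event 25 (EXEC): [IRQ1] PC=0: INC 2 -> ACC=11
Event 26 (EXEC): [IRQ1] PC=1: INC 1 -> ACC=12
Event 27 (EXEC): [IRQ1] PC=2: DEC 3 -> ACC=9
Event 28 (EXEC): [IRQ1] PC=3: IRET -> resume MAIN at PC=3 (depth now 0)
Event 29 (EXEC): [MAIN] PC=3: NOP
Event 30 (EXEC): [MAIN] PC=4: NOP
Event 31 (EXEC): [MAIN] PC=5: HALT

Answer: 9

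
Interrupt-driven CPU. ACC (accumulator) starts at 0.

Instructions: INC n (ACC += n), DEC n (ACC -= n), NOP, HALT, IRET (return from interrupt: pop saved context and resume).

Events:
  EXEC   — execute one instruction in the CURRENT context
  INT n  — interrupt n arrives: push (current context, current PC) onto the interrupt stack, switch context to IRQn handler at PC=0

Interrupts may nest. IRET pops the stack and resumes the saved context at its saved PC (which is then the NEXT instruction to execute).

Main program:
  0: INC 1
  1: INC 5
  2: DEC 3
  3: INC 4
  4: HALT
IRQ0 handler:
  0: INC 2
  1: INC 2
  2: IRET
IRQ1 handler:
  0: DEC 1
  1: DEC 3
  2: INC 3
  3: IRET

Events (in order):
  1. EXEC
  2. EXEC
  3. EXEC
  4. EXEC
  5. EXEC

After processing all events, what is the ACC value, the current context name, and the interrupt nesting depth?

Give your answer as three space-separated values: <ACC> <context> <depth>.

Answer: 7 MAIN 0

Derivation:
Event 1 (EXEC): [MAIN] PC=0: INC 1 -> ACC=1
Event 2 (EXEC): [MAIN] PC=1: INC 5 -> ACC=6
Event 3 (EXEC): [MAIN] PC=2: DEC 3 -> ACC=3
Event 4 (EXEC): [MAIN] PC=3: INC 4 -> ACC=7
Event 5 (EXEC): [MAIN] PC=4: HALT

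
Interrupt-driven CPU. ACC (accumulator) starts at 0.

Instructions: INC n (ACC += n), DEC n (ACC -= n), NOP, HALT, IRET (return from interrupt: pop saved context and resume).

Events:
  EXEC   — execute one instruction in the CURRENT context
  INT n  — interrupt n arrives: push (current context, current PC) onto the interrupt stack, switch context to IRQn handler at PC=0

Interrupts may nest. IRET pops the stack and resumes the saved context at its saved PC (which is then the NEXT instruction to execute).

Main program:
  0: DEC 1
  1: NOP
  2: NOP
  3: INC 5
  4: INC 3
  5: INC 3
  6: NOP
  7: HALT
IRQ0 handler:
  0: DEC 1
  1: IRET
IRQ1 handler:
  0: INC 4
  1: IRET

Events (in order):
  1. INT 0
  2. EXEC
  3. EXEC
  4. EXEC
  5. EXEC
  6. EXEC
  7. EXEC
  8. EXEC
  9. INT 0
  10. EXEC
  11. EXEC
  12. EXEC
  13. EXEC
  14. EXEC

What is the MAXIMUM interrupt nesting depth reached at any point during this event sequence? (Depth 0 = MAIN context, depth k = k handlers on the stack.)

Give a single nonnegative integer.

Answer: 1

Derivation:
Event 1 (INT 0): INT 0 arrives: push (MAIN, PC=0), enter IRQ0 at PC=0 (depth now 1) [depth=1]
Event 2 (EXEC): [IRQ0] PC=0: DEC 1 -> ACC=-1 [depth=1]
Event 3 (EXEC): [IRQ0] PC=1: IRET -> resume MAIN at PC=0 (depth now 0) [depth=0]
Event 4 (EXEC): [MAIN] PC=0: DEC 1 -> ACC=-2 [depth=0]
Event 5 (EXEC): [MAIN] PC=1: NOP [depth=0]
Event 6 (EXEC): [MAIN] PC=2: NOP [depth=0]
Event 7 (EXEC): [MAIN] PC=3: INC 5 -> ACC=3 [depth=0]
Event 8 (EXEC): [MAIN] PC=4: INC 3 -> ACC=6 [depth=0]
Event 9 (INT 0): INT 0 arrives: push (MAIN, PC=5), enter IRQ0 at PC=0 (depth now 1) [depth=1]
Event 10 (EXEC): [IRQ0] PC=0: DEC 1 -> ACC=5 [depth=1]
Event 11 (EXEC): [IRQ0] PC=1: IRET -> resume MAIN at PC=5 (depth now 0) [depth=0]
Event 12 (EXEC): [MAIN] PC=5: INC 3 -> ACC=8 [depth=0]
Event 13 (EXEC): [MAIN] PC=6: NOP [depth=0]
Event 14 (EXEC): [MAIN] PC=7: HALT [depth=0]
Max depth observed: 1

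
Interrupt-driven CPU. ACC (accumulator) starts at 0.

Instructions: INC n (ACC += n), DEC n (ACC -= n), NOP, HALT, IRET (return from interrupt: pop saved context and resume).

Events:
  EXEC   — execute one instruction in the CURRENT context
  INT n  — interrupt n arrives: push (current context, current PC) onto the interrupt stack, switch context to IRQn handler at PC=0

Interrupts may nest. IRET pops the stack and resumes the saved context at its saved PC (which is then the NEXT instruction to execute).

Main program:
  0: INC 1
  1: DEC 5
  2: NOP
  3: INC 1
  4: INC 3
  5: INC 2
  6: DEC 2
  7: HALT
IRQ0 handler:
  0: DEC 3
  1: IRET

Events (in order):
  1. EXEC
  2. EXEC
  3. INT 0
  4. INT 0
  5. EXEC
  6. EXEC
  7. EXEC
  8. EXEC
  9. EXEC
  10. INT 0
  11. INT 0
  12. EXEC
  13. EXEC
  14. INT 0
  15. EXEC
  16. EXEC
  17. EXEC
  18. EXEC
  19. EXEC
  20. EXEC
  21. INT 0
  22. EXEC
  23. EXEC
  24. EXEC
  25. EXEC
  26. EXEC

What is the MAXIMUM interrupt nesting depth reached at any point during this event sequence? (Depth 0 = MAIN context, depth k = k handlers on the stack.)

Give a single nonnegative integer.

Answer: 2

Derivation:
Event 1 (EXEC): [MAIN] PC=0: INC 1 -> ACC=1 [depth=0]
Event 2 (EXEC): [MAIN] PC=1: DEC 5 -> ACC=-4 [depth=0]
Event 3 (INT 0): INT 0 arrives: push (MAIN, PC=2), enter IRQ0 at PC=0 (depth now 1) [depth=1]
Event 4 (INT 0): INT 0 arrives: push (IRQ0, PC=0), enter IRQ0 at PC=0 (depth now 2) [depth=2]
Event 5 (EXEC): [IRQ0] PC=0: DEC 3 -> ACC=-7 [depth=2]
Event 6 (EXEC): [IRQ0] PC=1: IRET -> resume IRQ0 at PC=0 (depth now 1) [depth=1]
Event 7 (EXEC): [IRQ0] PC=0: DEC 3 -> ACC=-10 [depth=1]
Event 8 (EXEC): [IRQ0] PC=1: IRET -> resume MAIN at PC=2 (depth now 0) [depth=0]
Event 9 (EXEC): [MAIN] PC=2: NOP [depth=0]
Event 10 (INT 0): INT 0 arrives: push (MAIN, PC=3), enter IRQ0 at PC=0 (depth now 1) [depth=1]
Event 11 (INT 0): INT 0 arrives: push (IRQ0, PC=0), enter IRQ0 at PC=0 (depth now 2) [depth=2]
Event 12 (EXEC): [IRQ0] PC=0: DEC 3 -> ACC=-13 [depth=2]
Event 13 (EXEC): [IRQ0] PC=1: IRET -> resume IRQ0 at PC=0 (depth now 1) [depth=1]
Event 14 (INT 0): INT 0 arrives: push (IRQ0, PC=0), enter IRQ0 at PC=0 (depth now 2) [depth=2]
Event 15 (EXEC): [IRQ0] PC=0: DEC 3 -> ACC=-16 [depth=2]
Event 16 (EXEC): [IRQ0] PC=1: IRET -> resume IRQ0 at PC=0 (depth now 1) [depth=1]
Event 17 (EXEC): [IRQ0] PC=0: DEC 3 -> ACC=-19 [depth=1]
Event 18 (EXEC): [IRQ0] PC=1: IRET -> resume MAIN at PC=3 (depth now 0) [depth=0]
Event 19 (EXEC): [MAIN] PC=3: INC 1 -> ACC=-18 [depth=0]
Event 20 (EXEC): [MAIN] PC=4: INC 3 -> ACC=-15 [depth=0]
Event 21 (INT 0): INT 0 arrives: push (MAIN, PC=5), enter IRQ0 at PC=0 (depth now 1) [depth=1]
Event 22 (EXEC): [IRQ0] PC=0: DEC 3 -> ACC=-18 [depth=1]
Event 23 (EXEC): [IRQ0] PC=1: IRET -> resume MAIN at PC=5 (depth now 0) [depth=0]
Event 24 (EXEC): [MAIN] PC=5: INC 2 -> ACC=-16 [depth=0]
Event 25 (EXEC): [MAIN] PC=6: DEC 2 -> ACC=-18 [depth=0]
Event 26 (EXEC): [MAIN] PC=7: HALT [depth=0]
Max depth observed: 2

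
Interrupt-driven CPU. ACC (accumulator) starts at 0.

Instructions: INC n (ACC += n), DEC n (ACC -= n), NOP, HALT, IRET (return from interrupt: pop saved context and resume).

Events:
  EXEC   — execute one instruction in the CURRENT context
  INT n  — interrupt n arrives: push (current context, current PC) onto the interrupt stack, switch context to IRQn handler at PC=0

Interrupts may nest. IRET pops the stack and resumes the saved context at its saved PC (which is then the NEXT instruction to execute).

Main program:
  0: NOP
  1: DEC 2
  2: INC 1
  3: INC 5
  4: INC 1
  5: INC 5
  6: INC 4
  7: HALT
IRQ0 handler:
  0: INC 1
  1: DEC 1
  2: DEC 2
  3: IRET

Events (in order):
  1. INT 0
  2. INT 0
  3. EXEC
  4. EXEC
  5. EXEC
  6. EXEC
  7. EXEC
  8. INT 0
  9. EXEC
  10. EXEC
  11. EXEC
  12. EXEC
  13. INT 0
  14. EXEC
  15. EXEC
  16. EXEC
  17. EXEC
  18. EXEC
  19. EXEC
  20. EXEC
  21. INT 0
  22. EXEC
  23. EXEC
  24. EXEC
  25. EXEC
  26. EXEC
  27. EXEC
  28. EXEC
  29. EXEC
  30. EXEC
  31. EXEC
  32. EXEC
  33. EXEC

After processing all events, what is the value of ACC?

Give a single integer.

Answer: 4

Derivation:
Event 1 (INT 0): INT 0 arrives: push (MAIN, PC=0), enter IRQ0 at PC=0 (depth now 1)
Event 2 (INT 0): INT 0 arrives: push (IRQ0, PC=0), enter IRQ0 at PC=0 (depth now 2)
Event 3 (EXEC): [IRQ0] PC=0: INC 1 -> ACC=1
Event 4 (EXEC): [IRQ0] PC=1: DEC 1 -> ACC=0
Event 5 (EXEC): [IRQ0] PC=2: DEC 2 -> ACC=-2
Event 6 (EXEC): [IRQ0] PC=3: IRET -> resume IRQ0 at PC=0 (depth now 1)
Event 7 (EXEC): [IRQ0] PC=0: INC 1 -> ACC=-1
Event 8 (INT 0): INT 0 arrives: push (IRQ0, PC=1), enter IRQ0 at PC=0 (depth now 2)
Event 9 (EXEC): [IRQ0] PC=0: INC 1 -> ACC=0
Event 10 (EXEC): [IRQ0] PC=1: DEC 1 -> ACC=-1
Event 11 (EXEC): [IRQ0] PC=2: DEC 2 -> ACC=-3
Event 12 (EXEC): [IRQ0] PC=3: IRET -> resume IRQ0 at PC=1 (depth now 1)
Event 13 (INT 0): INT 0 arrives: push (IRQ0, PC=1), enter IRQ0 at PC=0 (depth now 2)
Event 14 (EXEC): [IRQ0] PC=0: INC 1 -> ACC=-2
Event 15 (EXEC): [IRQ0] PC=1: DEC 1 -> ACC=-3
Event 16 (EXEC): [IRQ0] PC=2: DEC 2 -> ACC=-5
Event 17 (EXEC): [IRQ0] PC=3: IRET -> resume IRQ0 at PC=1 (depth now 1)
Event 18 (EXEC): [IRQ0] PC=1: DEC 1 -> ACC=-6
Event 19 (EXEC): [IRQ0] PC=2: DEC 2 -> ACC=-8
Event 20 (EXEC): [IRQ0] PC=3: IRET -> resume MAIN at PC=0 (depth now 0)
Event 21 (INT 0): INT 0 arrives: push (MAIN, PC=0), enter IRQ0 at PC=0 (depth now 1)
Event 22 (EXEC): [IRQ0] PC=0: INC 1 -> ACC=-7
Event 23 (EXEC): [IRQ0] PC=1: DEC 1 -> ACC=-8
Event 24 (EXEC): [IRQ0] PC=2: DEC 2 -> ACC=-10
Event 25 (EXEC): [IRQ0] PC=3: IRET -> resume MAIN at PC=0 (depth now 0)
Event 26 (EXEC): [MAIN] PC=0: NOP
Event 27 (EXEC): [MAIN] PC=1: DEC 2 -> ACC=-12
Event 28 (EXEC): [MAIN] PC=2: INC 1 -> ACC=-11
Event 29 (EXEC): [MAIN] PC=3: INC 5 -> ACC=-6
Event 30 (EXEC): [MAIN] PC=4: INC 1 -> ACC=-5
Event 31 (EXEC): [MAIN] PC=5: INC 5 -> ACC=0
Event 32 (EXEC): [MAIN] PC=6: INC 4 -> ACC=4
Event 33 (EXEC): [MAIN] PC=7: HALT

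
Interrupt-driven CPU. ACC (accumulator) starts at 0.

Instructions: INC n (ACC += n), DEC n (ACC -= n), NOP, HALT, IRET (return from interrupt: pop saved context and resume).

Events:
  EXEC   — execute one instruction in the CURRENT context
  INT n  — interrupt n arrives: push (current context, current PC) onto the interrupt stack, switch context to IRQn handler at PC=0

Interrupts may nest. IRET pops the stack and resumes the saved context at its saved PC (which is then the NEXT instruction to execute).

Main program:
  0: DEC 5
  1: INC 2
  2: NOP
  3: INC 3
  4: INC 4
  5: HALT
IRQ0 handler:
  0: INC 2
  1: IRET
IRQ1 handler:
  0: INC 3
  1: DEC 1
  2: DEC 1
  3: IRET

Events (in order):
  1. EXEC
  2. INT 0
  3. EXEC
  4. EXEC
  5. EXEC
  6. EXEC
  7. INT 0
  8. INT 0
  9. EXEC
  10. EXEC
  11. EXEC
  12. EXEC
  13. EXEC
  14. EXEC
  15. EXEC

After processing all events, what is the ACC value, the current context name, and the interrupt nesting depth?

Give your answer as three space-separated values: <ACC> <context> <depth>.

Answer: 10 MAIN 0

Derivation:
Event 1 (EXEC): [MAIN] PC=0: DEC 5 -> ACC=-5
Event 2 (INT 0): INT 0 arrives: push (MAIN, PC=1), enter IRQ0 at PC=0 (depth now 1)
Event 3 (EXEC): [IRQ0] PC=0: INC 2 -> ACC=-3
Event 4 (EXEC): [IRQ0] PC=1: IRET -> resume MAIN at PC=1 (depth now 0)
Event 5 (EXEC): [MAIN] PC=1: INC 2 -> ACC=-1
Event 6 (EXEC): [MAIN] PC=2: NOP
Event 7 (INT 0): INT 0 arrives: push (MAIN, PC=3), enter IRQ0 at PC=0 (depth now 1)
Event 8 (INT 0): INT 0 arrives: push (IRQ0, PC=0), enter IRQ0 at PC=0 (depth now 2)
Event 9 (EXEC): [IRQ0] PC=0: INC 2 -> ACC=1
Event 10 (EXEC): [IRQ0] PC=1: IRET -> resume IRQ0 at PC=0 (depth now 1)
Event 11 (EXEC): [IRQ0] PC=0: INC 2 -> ACC=3
Event 12 (EXEC): [IRQ0] PC=1: IRET -> resume MAIN at PC=3 (depth now 0)
Event 13 (EXEC): [MAIN] PC=3: INC 3 -> ACC=6
Event 14 (EXEC): [MAIN] PC=4: INC 4 -> ACC=10
Event 15 (EXEC): [MAIN] PC=5: HALT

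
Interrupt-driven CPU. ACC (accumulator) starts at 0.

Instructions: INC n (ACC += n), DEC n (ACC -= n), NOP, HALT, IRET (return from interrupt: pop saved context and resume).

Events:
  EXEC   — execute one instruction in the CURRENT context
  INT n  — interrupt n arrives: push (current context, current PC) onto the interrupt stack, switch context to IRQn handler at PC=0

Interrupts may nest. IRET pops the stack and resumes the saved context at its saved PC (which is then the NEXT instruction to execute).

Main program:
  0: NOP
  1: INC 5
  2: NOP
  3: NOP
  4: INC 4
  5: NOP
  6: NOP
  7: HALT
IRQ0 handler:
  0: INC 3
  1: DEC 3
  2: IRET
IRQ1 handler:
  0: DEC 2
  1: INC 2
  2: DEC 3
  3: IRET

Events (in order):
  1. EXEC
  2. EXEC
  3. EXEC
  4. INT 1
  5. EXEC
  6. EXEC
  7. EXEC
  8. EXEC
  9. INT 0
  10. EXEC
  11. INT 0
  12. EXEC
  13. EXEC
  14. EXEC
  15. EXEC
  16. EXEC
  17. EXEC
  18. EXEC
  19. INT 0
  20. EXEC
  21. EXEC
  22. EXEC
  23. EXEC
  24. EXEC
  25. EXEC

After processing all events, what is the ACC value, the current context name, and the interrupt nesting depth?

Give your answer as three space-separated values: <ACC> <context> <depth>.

Answer: 6 MAIN 0

Derivation:
Event 1 (EXEC): [MAIN] PC=0: NOP
Event 2 (EXEC): [MAIN] PC=1: INC 5 -> ACC=5
Event 3 (EXEC): [MAIN] PC=2: NOP
Event 4 (INT 1): INT 1 arrives: push (MAIN, PC=3), enter IRQ1 at PC=0 (depth now 1)
Event 5 (EXEC): [IRQ1] PC=0: DEC 2 -> ACC=3
Event 6 (EXEC): [IRQ1] PC=1: INC 2 -> ACC=5
Event 7 (EXEC): [IRQ1] PC=2: DEC 3 -> ACC=2
Event 8 (EXEC): [IRQ1] PC=3: IRET -> resume MAIN at PC=3 (depth now 0)
Event 9 (INT 0): INT 0 arrives: push (MAIN, PC=3), enter IRQ0 at PC=0 (depth now 1)
Event 10 (EXEC): [IRQ0] PC=0: INC 3 -> ACC=5
Event 11 (INT 0): INT 0 arrives: push (IRQ0, PC=1), enter IRQ0 at PC=0 (depth now 2)
Event 12 (EXEC): [IRQ0] PC=0: INC 3 -> ACC=8
Event 13 (EXEC): [IRQ0] PC=1: DEC 3 -> ACC=5
Event 14 (EXEC): [IRQ0] PC=2: IRET -> resume IRQ0 at PC=1 (depth now 1)
Event 15 (EXEC): [IRQ0] PC=1: DEC 3 -> ACC=2
Event 16 (EXEC): [IRQ0] PC=2: IRET -> resume MAIN at PC=3 (depth now 0)
Event 17 (EXEC): [MAIN] PC=3: NOP
Event 18 (EXEC): [MAIN] PC=4: INC 4 -> ACC=6
Event 19 (INT 0): INT 0 arrives: push (MAIN, PC=5), enter IRQ0 at PC=0 (depth now 1)
Event 20 (EXEC): [IRQ0] PC=0: INC 3 -> ACC=9
Event 21 (EXEC): [IRQ0] PC=1: DEC 3 -> ACC=6
Event 22 (EXEC): [IRQ0] PC=2: IRET -> resume MAIN at PC=5 (depth now 0)
Event 23 (EXEC): [MAIN] PC=5: NOP
Event 24 (EXEC): [MAIN] PC=6: NOP
Event 25 (EXEC): [MAIN] PC=7: HALT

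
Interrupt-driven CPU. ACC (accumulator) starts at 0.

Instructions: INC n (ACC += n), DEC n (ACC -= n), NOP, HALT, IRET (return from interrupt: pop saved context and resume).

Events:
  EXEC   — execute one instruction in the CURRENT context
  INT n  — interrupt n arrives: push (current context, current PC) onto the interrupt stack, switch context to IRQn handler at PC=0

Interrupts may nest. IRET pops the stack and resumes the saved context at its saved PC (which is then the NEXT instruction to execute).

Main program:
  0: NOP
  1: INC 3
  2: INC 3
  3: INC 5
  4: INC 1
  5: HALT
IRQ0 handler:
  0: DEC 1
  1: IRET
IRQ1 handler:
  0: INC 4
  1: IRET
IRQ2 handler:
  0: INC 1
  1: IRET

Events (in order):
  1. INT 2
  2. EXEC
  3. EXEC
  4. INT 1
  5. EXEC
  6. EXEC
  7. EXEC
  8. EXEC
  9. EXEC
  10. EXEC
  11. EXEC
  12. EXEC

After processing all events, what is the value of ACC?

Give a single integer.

Answer: 17

Derivation:
Event 1 (INT 2): INT 2 arrives: push (MAIN, PC=0), enter IRQ2 at PC=0 (depth now 1)
Event 2 (EXEC): [IRQ2] PC=0: INC 1 -> ACC=1
Event 3 (EXEC): [IRQ2] PC=1: IRET -> resume MAIN at PC=0 (depth now 0)
Event 4 (INT 1): INT 1 arrives: push (MAIN, PC=0), enter IRQ1 at PC=0 (depth now 1)
Event 5 (EXEC): [IRQ1] PC=0: INC 4 -> ACC=5
Event 6 (EXEC): [IRQ1] PC=1: IRET -> resume MAIN at PC=0 (depth now 0)
Event 7 (EXEC): [MAIN] PC=0: NOP
Event 8 (EXEC): [MAIN] PC=1: INC 3 -> ACC=8
Event 9 (EXEC): [MAIN] PC=2: INC 3 -> ACC=11
Event 10 (EXEC): [MAIN] PC=3: INC 5 -> ACC=16
Event 11 (EXEC): [MAIN] PC=4: INC 1 -> ACC=17
Event 12 (EXEC): [MAIN] PC=5: HALT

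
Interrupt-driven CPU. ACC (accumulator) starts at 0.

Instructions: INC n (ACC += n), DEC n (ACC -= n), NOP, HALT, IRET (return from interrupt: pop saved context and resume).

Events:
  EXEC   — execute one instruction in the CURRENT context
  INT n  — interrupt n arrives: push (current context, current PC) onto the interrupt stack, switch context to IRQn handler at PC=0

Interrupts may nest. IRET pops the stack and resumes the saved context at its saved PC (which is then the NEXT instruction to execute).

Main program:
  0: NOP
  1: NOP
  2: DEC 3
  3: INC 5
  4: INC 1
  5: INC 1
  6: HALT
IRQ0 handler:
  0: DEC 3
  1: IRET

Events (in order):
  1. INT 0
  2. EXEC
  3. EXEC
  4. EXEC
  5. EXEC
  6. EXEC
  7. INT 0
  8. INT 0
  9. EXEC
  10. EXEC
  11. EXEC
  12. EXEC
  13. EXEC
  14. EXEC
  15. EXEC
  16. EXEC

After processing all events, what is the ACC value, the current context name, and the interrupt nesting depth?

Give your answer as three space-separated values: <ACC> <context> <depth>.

Event 1 (INT 0): INT 0 arrives: push (MAIN, PC=0), enter IRQ0 at PC=0 (depth now 1)
Event 2 (EXEC): [IRQ0] PC=0: DEC 3 -> ACC=-3
Event 3 (EXEC): [IRQ0] PC=1: IRET -> resume MAIN at PC=0 (depth now 0)
Event 4 (EXEC): [MAIN] PC=0: NOP
Event 5 (EXEC): [MAIN] PC=1: NOP
Event 6 (EXEC): [MAIN] PC=2: DEC 3 -> ACC=-6
Event 7 (INT 0): INT 0 arrives: push (MAIN, PC=3), enter IRQ0 at PC=0 (depth now 1)
Event 8 (INT 0): INT 0 arrives: push (IRQ0, PC=0), enter IRQ0 at PC=0 (depth now 2)
Event 9 (EXEC): [IRQ0] PC=0: DEC 3 -> ACC=-9
Event 10 (EXEC): [IRQ0] PC=1: IRET -> resume IRQ0 at PC=0 (depth now 1)
Event 11 (EXEC): [IRQ0] PC=0: DEC 3 -> ACC=-12
Event 12 (EXEC): [IRQ0] PC=1: IRET -> resume MAIN at PC=3 (depth now 0)
Event 13 (EXEC): [MAIN] PC=3: INC 5 -> ACC=-7
Event 14 (EXEC): [MAIN] PC=4: INC 1 -> ACC=-6
Event 15 (EXEC): [MAIN] PC=5: INC 1 -> ACC=-5
Event 16 (EXEC): [MAIN] PC=6: HALT

Answer: -5 MAIN 0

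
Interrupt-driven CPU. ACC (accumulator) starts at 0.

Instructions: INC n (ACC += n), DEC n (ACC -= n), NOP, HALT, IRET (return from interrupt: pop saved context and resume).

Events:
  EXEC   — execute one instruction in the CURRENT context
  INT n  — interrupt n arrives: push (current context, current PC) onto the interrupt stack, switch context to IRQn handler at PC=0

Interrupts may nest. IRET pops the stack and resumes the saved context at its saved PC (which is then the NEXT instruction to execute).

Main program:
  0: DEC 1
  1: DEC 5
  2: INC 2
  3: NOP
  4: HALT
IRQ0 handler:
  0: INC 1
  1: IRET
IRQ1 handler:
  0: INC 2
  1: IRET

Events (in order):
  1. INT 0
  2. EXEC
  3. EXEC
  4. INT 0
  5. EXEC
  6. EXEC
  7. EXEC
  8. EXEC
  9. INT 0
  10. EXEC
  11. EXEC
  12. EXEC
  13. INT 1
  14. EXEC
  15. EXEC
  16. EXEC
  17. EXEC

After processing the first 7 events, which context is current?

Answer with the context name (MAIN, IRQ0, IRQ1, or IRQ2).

Event 1 (INT 0): INT 0 arrives: push (MAIN, PC=0), enter IRQ0 at PC=0 (depth now 1)
Event 2 (EXEC): [IRQ0] PC=0: INC 1 -> ACC=1
Event 3 (EXEC): [IRQ0] PC=1: IRET -> resume MAIN at PC=0 (depth now 0)
Event 4 (INT 0): INT 0 arrives: push (MAIN, PC=0), enter IRQ0 at PC=0 (depth now 1)
Event 5 (EXEC): [IRQ0] PC=0: INC 1 -> ACC=2
Event 6 (EXEC): [IRQ0] PC=1: IRET -> resume MAIN at PC=0 (depth now 0)
Event 7 (EXEC): [MAIN] PC=0: DEC 1 -> ACC=1

Answer: MAIN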